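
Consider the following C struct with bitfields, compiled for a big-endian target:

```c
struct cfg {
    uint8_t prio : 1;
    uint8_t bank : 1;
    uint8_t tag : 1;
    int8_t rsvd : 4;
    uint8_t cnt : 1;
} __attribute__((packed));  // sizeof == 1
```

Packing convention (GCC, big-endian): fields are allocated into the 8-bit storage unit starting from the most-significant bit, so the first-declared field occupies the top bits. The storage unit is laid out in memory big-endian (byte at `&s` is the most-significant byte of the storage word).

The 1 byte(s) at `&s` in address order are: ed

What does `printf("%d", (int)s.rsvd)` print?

[0]=0xed (big-endian) → word 0xed
prio [7+:1] = (word>>7) & 0x1 = 1
bank [6+:1] = (word>>6) & 0x1 = 1
tag [5+:1] = (word>>5) & 0x1 = 1
rsvd [1+:4] = (word>>1) & 0xf = 6  ←
cnt [0+:1] = (word>>0) & 0x1 = 1
rsvd signed 4b, MSB=0: value = 6

6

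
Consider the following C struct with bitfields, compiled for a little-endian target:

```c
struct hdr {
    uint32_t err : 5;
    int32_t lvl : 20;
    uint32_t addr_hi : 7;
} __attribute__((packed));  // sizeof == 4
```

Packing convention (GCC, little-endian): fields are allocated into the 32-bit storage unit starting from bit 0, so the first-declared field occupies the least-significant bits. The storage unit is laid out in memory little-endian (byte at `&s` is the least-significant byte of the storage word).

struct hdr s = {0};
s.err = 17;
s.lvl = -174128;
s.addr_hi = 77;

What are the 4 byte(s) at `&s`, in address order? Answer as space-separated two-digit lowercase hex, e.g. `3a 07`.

11 fa aa 9b

err (5b) val=17 bits=0x11 at bit 0: 0x00000011
lvl (20b) val=-174128 bits=0xd57d0 at bit 5: 0x01aafa11
addr_hi (7b) val=77 bits=0x4d at bit 25: 0x9baafa11
word = 0x9baafa11 → little-endian bytes:
  [0]=0x11  [1]=0xfa  [2]=0xaa  [3]=0x9b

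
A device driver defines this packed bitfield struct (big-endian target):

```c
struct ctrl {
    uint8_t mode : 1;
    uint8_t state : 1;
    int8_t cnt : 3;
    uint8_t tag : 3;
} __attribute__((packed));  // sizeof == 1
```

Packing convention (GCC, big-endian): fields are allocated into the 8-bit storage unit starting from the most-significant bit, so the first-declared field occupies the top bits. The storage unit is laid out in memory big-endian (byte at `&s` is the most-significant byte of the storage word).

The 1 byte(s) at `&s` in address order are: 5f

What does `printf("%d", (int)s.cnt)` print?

[0]=0x5f (big-endian) → word 0x5f
mode [7+:1] = (word>>7) & 0x1 = 0
state [6+:1] = (word>>6) & 0x1 = 1
cnt [3+:3] = (word>>3) & 0x7 = 3  ←
tag [0+:3] = (word>>0) & 0x7 = 7
cnt signed 3b, MSB=0: value = 3

3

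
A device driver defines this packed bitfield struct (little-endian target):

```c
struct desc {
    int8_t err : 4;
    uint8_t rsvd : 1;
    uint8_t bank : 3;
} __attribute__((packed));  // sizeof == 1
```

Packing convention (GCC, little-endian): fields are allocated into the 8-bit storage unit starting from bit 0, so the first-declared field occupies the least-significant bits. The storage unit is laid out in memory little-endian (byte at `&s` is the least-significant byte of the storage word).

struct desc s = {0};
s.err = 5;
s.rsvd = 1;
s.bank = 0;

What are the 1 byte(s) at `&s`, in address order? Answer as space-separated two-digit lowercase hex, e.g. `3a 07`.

[0+:4] err=5 & 0xf = 0x5; word=0x05
[4+:1] rsvd=1 & 0x1 = 0x1; word=0x15
[5+:3] bank=0 & 0x7 = 0x0; word=0x15
word = 0x15 → little-endian bytes:
  [0]=0x15

15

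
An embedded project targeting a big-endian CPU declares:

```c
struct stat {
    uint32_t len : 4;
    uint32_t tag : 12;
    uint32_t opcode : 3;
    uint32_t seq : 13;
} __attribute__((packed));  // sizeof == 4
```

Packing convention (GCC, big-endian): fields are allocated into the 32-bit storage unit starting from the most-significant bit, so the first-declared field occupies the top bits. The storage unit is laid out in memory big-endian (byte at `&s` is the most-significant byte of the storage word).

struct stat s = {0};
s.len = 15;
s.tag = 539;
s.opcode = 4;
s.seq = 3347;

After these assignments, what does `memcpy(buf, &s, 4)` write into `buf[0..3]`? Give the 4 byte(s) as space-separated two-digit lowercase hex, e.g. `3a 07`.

len:4 = 15 → 0xf << 28 → word 0xf0000000
tag:12 = 539 → 0x21b << 16 → word 0xf21b0000
opcode:3 = 4 → 0x4 << 13 → word 0xf21b8000
seq:13 = 3347 → 0xd13 << 0 → word 0xf21b8d13
word = 0xf21b8d13 → big-endian bytes:
  [0]=0xf2  [1]=0x1b  [2]=0x8d  [3]=0x13

f2 1b 8d 13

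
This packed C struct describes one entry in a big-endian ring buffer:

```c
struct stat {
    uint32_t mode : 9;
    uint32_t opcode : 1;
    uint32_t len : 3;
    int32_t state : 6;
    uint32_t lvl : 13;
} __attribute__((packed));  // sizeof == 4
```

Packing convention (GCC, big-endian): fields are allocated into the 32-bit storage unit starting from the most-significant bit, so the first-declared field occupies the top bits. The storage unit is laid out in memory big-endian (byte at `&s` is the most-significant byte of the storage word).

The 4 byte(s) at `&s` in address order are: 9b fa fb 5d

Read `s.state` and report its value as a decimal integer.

23

[0]=0x9b [1]=0xfa [2]=0xfb [3]=0x5d (big-endian) → word 0x9bfafb5d
mode [23+:9] = (word>>23) & 0x1ff = 311
opcode [22+:1] = (word>>22) & 0x1 = 1
len [19+:3] = (word>>19) & 0x7 = 7
state [13+:6] = (word>>13) & 0x3f = 23  ←
lvl [0+:13] = (word>>0) & 0x1fff = 7005
state signed 6b, MSB=0: value = 23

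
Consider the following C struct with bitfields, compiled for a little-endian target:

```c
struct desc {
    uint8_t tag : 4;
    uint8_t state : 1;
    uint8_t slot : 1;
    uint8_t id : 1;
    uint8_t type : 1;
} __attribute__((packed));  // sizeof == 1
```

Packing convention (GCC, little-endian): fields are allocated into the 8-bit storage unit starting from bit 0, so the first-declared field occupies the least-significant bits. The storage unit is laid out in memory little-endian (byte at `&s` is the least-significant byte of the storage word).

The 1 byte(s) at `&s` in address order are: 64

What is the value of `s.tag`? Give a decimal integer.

[0]=0x64 (little-endian) → word 0x64
tag:4 @ bit 0 → (0x64>>0)&0xf = 0x4  ←
state:1 @ bit 4 → (0x64>>4)&0x1 = 0x0
slot:1 @ bit 5 → (0x64>>5)&0x1 = 0x1
id:1 @ bit 6 → (0x64>>6)&0x1 = 0x1
type:1 @ bit 7 → (0x64>>7)&0x1 = 0x0

4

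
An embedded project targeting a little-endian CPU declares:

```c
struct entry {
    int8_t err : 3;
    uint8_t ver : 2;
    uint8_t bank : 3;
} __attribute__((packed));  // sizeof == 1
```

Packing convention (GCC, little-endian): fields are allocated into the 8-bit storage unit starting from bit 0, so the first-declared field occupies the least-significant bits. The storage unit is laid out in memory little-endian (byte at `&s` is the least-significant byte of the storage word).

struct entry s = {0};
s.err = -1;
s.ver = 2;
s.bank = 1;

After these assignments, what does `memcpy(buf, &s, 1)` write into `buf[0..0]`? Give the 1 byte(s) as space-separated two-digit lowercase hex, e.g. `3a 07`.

37

err (3b) val=-1 bits=0x7 at bit 0: 0x07
ver (2b) val=2 bits=0x2 at bit 3: 0x17
bank (3b) val=1 bits=0x1 at bit 5: 0x37
word = 0x37 → little-endian bytes:
  [0]=0x37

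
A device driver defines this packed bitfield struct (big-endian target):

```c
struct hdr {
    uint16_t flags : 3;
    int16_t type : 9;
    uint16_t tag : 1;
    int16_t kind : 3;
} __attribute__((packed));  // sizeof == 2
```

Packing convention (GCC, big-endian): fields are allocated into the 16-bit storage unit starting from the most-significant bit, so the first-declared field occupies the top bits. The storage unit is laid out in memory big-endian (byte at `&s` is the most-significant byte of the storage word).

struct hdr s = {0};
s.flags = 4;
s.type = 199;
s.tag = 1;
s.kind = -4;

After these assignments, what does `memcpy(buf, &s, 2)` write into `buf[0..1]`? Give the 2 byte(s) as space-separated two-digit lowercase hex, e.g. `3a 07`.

[13+:3] flags=4 & 0x7 = 0x4; word=0x8000
[4+:9] type=199 & 0x1ff = 0xc7; word=0x8c70
[3+:1] tag=1 & 0x1 = 0x1; word=0x8c78
[0+:3] kind=-4 & 0x7 = 0x4; word=0x8c7c
word = 0x8c7c → big-endian bytes:
  [0]=0x8c  [1]=0x7c

8c 7c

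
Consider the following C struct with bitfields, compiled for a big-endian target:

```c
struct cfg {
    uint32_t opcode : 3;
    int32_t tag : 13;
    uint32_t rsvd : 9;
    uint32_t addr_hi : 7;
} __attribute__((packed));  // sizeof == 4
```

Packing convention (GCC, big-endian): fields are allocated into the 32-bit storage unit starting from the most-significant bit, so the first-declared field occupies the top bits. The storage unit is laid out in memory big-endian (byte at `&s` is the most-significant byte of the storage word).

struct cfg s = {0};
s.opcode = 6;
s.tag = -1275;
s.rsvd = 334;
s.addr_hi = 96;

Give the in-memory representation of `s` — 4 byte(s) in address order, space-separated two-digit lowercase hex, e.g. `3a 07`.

db 05 a7 60

[29+:3] opcode=6 & 0x7 = 0x6; word=0xc0000000
[16+:13] tag=-1275 & 0x1fff = 0x1b05; word=0xdb050000
[7+:9] rsvd=334 & 0x1ff = 0x14e; word=0xdb05a700
[0+:7] addr_hi=96 & 0x7f = 0x60; word=0xdb05a760
word = 0xdb05a760 → big-endian bytes:
  [0]=0xdb  [1]=0x05  [2]=0xa7  [3]=0x60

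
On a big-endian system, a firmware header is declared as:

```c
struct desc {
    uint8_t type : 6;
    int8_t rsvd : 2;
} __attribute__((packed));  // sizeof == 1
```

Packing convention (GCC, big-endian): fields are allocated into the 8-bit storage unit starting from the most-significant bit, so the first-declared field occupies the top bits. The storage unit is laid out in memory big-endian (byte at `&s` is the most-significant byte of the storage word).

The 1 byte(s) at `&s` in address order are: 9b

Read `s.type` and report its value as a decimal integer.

[0]=0x9b (big-endian) → word 0x9b
type [2+:6] = (word>>2) & 0x3f = 38  ←
rsvd [0+:2] = (word>>0) & 0x3 = 3

38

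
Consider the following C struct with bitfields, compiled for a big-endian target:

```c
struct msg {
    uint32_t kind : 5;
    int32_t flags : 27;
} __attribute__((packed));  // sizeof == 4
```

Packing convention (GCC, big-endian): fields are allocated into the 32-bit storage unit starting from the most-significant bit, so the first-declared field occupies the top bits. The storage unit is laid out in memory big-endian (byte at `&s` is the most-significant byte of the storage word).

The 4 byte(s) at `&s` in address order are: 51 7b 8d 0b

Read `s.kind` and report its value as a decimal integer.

10

[0]=0x51 [1]=0x7b [2]=0x8d [3]=0x0b (big-endian) → word 0x517b8d0b
kind:5 @ bit 27 → (0x517b8d0b>>27)&0x1f = 0xa  ←
flags:27 @ bit 0 → (0x517b8d0b>>0)&0x7ffffff = 0x17b8d0b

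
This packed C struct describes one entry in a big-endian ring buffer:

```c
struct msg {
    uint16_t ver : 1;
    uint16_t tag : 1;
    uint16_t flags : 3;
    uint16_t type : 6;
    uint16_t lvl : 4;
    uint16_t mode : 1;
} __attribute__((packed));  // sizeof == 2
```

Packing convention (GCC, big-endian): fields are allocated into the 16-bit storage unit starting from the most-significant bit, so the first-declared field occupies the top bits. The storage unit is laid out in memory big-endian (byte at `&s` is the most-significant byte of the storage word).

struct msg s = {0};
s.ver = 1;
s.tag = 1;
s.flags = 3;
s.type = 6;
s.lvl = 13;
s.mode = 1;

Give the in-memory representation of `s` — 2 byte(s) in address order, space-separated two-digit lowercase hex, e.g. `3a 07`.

ver (1b) val=1 bits=0x1 at bit 15: 0x8000
tag (1b) val=1 bits=0x1 at bit 14: 0xc000
flags (3b) val=3 bits=0x3 at bit 11: 0xd800
type (6b) val=6 bits=0x6 at bit 5: 0xd8c0
lvl (4b) val=13 bits=0xd at bit 1: 0xd8da
mode (1b) val=1 bits=0x1 at bit 0: 0xd8db
word = 0xd8db → big-endian bytes:
  [0]=0xd8  [1]=0xdb

d8 db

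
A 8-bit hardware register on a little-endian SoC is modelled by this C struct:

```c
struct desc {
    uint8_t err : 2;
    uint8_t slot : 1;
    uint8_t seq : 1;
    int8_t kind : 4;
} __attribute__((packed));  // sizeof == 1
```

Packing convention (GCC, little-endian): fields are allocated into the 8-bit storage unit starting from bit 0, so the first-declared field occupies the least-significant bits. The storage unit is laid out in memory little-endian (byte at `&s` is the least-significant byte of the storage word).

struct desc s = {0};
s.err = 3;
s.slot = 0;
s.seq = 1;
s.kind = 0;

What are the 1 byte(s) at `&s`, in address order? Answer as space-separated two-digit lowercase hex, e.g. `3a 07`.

err:2 = 3 → 0x3 << 0 → word 0x03
slot:1 = 0 → 0x0 << 2 → word 0x03
seq:1 = 1 → 0x1 << 3 → word 0x0b
kind:4 = 0 → 0x0 << 4 → word 0x0b
word = 0x0b → little-endian bytes:
  [0]=0x0b

0b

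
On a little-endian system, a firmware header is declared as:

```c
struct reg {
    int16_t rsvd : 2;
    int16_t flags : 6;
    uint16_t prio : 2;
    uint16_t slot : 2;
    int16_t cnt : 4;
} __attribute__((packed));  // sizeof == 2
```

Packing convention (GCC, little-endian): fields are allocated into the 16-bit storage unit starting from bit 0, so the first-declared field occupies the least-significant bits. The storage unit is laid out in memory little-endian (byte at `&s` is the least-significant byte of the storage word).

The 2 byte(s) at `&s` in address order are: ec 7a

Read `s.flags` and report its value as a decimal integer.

[0]=0xec [1]=0x7a (little-endian) → word 0x7aec
rsvd [0+:2] = (word>>0) & 0x3 = 0
flags [2+:6] = (word>>2) & 0x3f = 59  ←
prio [8+:2] = (word>>8) & 0x3 = 2
slot [10+:2] = (word>>10) & 0x3 = 2
cnt [12+:4] = (word>>12) & 0xf = 7
flags signed 6b, MSB=1: 59 - 64 = -5

-5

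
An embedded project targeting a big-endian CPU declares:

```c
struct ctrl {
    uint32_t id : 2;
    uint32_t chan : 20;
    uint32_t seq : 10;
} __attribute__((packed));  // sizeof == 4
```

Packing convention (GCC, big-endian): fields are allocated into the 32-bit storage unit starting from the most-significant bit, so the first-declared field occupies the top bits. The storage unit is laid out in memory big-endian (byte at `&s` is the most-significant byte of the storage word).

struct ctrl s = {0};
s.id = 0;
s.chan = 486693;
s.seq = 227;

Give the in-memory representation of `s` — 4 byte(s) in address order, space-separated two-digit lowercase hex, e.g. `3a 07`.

1d b4 94 e3

id:2 = 0 → 0x0 << 30 → word 0x00000000
chan:20 = 486693 → 0x76d25 << 10 → word 0x1db49400
seq:10 = 227 → 0xe3 << 0 → word 0x1db494e3
word = 0x1db494e3 → big-endian bytes:
  [0]=0x1d  [1]=0xb4  [2]=0x94  [3]=0xe3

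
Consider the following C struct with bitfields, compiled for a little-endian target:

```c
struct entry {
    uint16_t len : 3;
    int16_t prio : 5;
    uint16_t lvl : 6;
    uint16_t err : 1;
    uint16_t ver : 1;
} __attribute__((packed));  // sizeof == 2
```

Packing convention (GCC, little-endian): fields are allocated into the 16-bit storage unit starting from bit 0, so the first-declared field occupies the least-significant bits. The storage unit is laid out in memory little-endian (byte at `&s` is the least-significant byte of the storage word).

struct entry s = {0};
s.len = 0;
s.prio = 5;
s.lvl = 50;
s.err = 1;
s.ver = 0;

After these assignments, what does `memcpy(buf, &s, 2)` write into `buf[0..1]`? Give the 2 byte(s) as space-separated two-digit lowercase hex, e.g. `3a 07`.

len:3 = 0 → 0x0 << 0 → word 0x0000
prio:5 = 5 → 0x5 << 3 → word 0x0028
lvl:6 = 50 → 0x32 << 8 → word 0x3228
err:1 = 1 → 0x1 << 14 → word 0x7228
ver:1 = 0 → 0x0 << 15 → word 0x7228
word = 0x7228 → little-endian bytes:
  [0]=0x28  [1]=0x72

28 72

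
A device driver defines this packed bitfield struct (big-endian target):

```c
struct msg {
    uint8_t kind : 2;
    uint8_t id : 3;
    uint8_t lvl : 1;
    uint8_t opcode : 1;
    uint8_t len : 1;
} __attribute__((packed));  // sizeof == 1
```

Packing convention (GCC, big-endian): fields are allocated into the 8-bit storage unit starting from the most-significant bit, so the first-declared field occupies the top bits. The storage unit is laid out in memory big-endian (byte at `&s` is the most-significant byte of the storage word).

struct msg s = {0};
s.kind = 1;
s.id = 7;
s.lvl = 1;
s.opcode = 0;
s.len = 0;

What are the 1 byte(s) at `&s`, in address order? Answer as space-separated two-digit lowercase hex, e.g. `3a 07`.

7c

kind (2b) val=1 bits=0x1 at bit 6: 0x40
id (3b) val=7 bits=0x7 at bit 3: 0x78
lvl (1b) val=1 bits=0x1 at bit 2: 0x7c
opcode (1b) val=0 bits=0x0 at bit 1: 0x7c
len (1b) val=0 bits=0x0 at bit 0: 0x7c
word = 0x7c → big-endian bytes:
  [0]=0x7c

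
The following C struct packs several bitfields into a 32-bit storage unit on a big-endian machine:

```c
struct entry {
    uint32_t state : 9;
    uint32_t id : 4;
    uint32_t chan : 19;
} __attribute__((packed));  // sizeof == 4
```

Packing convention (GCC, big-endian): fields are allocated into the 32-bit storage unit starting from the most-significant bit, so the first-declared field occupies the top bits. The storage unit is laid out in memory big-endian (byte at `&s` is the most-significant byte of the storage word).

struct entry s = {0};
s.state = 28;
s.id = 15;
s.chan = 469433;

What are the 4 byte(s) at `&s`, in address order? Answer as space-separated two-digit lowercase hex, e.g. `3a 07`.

0e 7f 29 b9

state:9 = 28 → 0x1c << 23 → word 0x0e000000
id:4 = 15 → 0xf << 19 → word 0x0e780000
chan:19 = 469433 → 0x729b9 << 0 → word 0x0e7f29b9
word = 0x0e7f29b9 → big-endian bytes:
  [0]=0x0e  [1]=0x7f  [2]=0x29  [3]=0xb9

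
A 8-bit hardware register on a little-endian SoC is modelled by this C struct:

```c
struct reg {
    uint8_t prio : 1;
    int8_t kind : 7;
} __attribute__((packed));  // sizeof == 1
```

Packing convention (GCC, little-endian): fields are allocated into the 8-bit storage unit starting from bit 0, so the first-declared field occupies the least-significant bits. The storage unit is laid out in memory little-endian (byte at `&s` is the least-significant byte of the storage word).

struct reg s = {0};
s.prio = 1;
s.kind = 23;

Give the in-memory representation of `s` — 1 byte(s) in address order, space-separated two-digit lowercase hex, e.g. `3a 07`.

[0+:1] prio=1 & 0x1 = 0x1; word=0x01
[1+:7] kind=23 & 0x7f = 0x17; word=0x2f
word = 0x2f → little-endian bytes:
  [0]=0x2f

2f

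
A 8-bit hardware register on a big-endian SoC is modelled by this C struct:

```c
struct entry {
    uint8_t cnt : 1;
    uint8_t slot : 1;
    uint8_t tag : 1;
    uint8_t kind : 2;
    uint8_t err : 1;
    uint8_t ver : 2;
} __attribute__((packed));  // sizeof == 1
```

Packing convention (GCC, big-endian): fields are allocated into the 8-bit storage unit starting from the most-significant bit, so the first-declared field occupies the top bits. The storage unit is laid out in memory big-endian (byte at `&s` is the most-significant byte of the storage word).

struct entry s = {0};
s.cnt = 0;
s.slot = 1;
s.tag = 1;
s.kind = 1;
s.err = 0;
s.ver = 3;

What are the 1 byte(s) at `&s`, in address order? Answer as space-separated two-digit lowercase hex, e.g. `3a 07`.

6b

[7+:1] cnt=0 & 0x1 = 0x0; word=0x00
[6+:1] slot=1 & 0x1 = 0x1; word=0x40
[5+:1] tag=1 & 0x1 = 0x1; word=0x60
[3+:2] kind=1 & 0x3 = 0x1; word=0x68
[2+:1] err=0 & 0x1 = 0x0; word=0x68
[0+:2] ver=3 & 0x3 = 0x3; word=0x6b
word = 0x6b → big-endian bytes:
  [0]=0x6b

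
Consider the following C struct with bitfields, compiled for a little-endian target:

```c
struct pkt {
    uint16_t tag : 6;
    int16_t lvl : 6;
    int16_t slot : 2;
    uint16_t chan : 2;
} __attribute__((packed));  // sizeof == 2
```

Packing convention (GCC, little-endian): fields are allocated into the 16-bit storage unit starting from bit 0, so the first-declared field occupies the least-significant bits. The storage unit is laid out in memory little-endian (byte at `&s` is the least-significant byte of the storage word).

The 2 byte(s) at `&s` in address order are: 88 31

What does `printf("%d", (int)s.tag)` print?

[0]=0x88 [1]=0x31 (little-endian) → word 0x3188
tag:6 @ bit 0 → (0x3188>>0)&0x3f = 0x8  ←
lvl:6 @ bit 6 → (0x3188>>6)&0x3f = 0x6
slot:2 @ bit 12 → (0x3188>>12)&0x3 = 0x3
chan:2 @ bit 14 → (0x3188>>14)&0x3 = 0x0

8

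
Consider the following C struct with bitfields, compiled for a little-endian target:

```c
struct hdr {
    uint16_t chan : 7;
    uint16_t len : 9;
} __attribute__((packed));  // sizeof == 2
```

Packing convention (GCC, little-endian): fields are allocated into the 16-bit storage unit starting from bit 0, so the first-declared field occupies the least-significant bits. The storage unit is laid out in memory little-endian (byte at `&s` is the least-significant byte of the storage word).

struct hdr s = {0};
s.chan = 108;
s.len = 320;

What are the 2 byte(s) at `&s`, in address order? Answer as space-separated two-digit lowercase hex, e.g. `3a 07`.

6c a0

chan (7b) val=108 bits=0x6c at bit 0: 0x006c
len (9b) val=320 bits=0x140 at bit 7: 0xa06c
word = 0xa06c → little-endian bytes:
  [0]=0x6c  [1]=0xa0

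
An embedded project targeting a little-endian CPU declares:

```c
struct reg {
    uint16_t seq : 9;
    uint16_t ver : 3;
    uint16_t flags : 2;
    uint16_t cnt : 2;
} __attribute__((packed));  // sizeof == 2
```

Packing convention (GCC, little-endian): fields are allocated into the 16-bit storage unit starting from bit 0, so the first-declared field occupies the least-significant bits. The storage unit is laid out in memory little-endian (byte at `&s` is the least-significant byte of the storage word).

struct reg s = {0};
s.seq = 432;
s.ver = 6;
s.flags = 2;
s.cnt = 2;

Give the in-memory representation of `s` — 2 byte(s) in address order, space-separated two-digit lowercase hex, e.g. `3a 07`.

seq:9 = 432 → 0x1b0 << 0 → word 0x01b0
ver:3 = 6 → 0x6 << 9 → word 0x0db0
flags:2 = 2 → 0x2 << 12 → word 0x2db0
cnt:2 = 2 → 0x2 << 14 → word 0xadb0
word = 0xadb0 → little-endian bytes:
  [0]=0xb0  [1]=0xad

b0 ad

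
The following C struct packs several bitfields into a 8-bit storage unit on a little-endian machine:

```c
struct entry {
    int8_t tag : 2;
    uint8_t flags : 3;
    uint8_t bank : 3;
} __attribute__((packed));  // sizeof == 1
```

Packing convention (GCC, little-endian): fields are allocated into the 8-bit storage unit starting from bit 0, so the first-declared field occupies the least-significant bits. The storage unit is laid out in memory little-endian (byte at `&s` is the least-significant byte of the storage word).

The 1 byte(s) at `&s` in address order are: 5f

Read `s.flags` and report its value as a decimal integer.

[0]=0x5f (little-endian) → word 0x5f
tag:2 @ bit 0 → (0x5f>>0)&0x3 = 0x3
flags:3 @ bit 2 → (0x5f>>2)&0x7 = 0x7  ←
bank:3 @ bit 5 → (0x5f>>5)&0x7 = 0x2

7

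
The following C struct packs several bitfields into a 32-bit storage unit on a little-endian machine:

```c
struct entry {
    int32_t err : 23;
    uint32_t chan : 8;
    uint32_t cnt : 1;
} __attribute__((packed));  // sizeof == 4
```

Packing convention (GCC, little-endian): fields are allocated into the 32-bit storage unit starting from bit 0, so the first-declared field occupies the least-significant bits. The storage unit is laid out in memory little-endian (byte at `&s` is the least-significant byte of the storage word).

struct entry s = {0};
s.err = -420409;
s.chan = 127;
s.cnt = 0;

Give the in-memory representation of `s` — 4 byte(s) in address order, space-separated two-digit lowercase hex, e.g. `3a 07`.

[0+:23] err=-420409 & 0x7fffff = 0x7995c7; word=0x007995c7
[23+:8] chan=127 & 0xff = 0x7f; word=0x3ff995c7
[31+:1] cnt=0 & 0x1 = 0x0; word=0x3ff995c7
word = 0x3ff995c7 → little-endian bytes:
  [0]=0xc7  [1]=0x95  [2]=0xf9  [3]=0x3f

c7 95 f9 3f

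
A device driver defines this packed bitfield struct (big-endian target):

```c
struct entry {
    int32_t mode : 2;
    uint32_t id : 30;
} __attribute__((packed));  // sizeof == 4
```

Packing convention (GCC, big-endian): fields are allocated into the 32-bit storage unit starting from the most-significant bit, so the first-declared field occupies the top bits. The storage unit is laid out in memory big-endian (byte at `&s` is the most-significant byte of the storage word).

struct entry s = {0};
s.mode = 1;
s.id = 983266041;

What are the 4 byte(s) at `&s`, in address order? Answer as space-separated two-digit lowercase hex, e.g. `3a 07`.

mode (2b) val=1 bits=0x1 at bit 30: 0x40000000
id (30b) val=983266041 bits=0x3a9b72f9 at bit 0: 0x7a9b72f9
word = 0x7a9b72f9 → big-endian bytes:
  [0]=0x7a  [1]=0x9b  [2]=0x72  [3]=0xf9

7a 9b 72 f9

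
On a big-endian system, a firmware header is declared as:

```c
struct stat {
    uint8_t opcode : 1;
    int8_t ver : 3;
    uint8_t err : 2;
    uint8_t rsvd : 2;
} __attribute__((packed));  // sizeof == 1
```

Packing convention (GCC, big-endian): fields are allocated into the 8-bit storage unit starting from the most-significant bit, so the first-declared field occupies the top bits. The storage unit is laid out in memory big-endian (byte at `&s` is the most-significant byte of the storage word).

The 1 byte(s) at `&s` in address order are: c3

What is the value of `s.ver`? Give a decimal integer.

[0]=0xc3 (big-endian) → word 0xc3
opcode:1 @ bit 7 → (0xc3>>7)&0x1 = 0x1
ver:3 @ bit 4 → (0xc3>>4)&0x7 = 0x4  ←
err:2 @ bit 2 → (0xc3>>2)&0x3 = 0x0
rsvd:2 @ bit 0 → (0xc3>>0)&0x3 = 0x3
ver signed 3b, MSB=1: 4 - 8 = -4

-4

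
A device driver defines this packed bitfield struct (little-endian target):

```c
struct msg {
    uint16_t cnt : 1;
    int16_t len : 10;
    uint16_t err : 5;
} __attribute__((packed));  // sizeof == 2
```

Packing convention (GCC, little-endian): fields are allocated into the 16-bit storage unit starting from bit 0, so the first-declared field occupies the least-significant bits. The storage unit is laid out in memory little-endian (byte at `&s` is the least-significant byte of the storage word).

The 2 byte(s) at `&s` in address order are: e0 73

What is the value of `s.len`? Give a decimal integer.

[0]=0xe0 [1]=0x73 (little-endian) → word 0x73e0
cnt:1 @ bit 0 → (0x73e0>>0)&0x1 = 0x0
len:10 @ bit 1 → (0x73e0>>1)&0x3ff = 0x1f0  ←
err:5 @ bit 11 → (0x73e0>>11)&0x1f = 0xe
len signed 10b, MSB=0: value = 496

496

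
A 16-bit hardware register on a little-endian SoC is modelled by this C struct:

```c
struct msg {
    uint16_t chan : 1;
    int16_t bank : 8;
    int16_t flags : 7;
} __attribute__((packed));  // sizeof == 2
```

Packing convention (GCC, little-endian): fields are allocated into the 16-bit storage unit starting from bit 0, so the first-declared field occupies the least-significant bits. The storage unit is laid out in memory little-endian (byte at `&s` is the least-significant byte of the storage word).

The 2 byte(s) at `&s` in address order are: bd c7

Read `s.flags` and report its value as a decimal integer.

-29

[0]=0xbd [1]=0xc7 (little-endian) → word 0xc7bd
chan [0+:1] = (word>>0) & 0x1 = 1
bank [1+:8] = (word>>1) & 0xff = 222
flags [9+:7] = (word>>9) & 0x7f = 99  ←
flags signed 7b, MSB=1: 99 - 128 = -29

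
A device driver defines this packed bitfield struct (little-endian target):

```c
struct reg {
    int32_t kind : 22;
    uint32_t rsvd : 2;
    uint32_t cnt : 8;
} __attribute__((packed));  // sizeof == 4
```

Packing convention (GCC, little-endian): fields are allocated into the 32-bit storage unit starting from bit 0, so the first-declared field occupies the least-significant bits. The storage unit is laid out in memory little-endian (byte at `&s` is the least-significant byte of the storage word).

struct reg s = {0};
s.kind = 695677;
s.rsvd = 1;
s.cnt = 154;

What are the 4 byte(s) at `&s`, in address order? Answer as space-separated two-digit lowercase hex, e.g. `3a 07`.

7d 9d 4a 9a

kind:22 = 695677 → 0xa9d7d << 0 → word 0x000a9d7d
rsvd:2 = 1 → 0x1 << 22 → word 0x004a9d7d
cnt:8 = 154 → 0x9a << 24 → word 0x9a4a9d7d
word = 0x9a4a9d7d → little-endian bytes:
  [0]=0x7d  [1]=0x9d  [2]=0x4a  [3]=0x9a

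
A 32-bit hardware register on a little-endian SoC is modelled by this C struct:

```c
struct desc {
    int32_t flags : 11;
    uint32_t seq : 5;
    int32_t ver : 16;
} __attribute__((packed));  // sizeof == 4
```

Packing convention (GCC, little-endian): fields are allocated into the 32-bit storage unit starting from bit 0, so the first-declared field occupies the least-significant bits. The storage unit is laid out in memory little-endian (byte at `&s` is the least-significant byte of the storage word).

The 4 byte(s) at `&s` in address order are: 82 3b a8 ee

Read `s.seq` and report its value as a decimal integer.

7

[0]=0x82 [1]=0x3b [2]=0xa8 [3]=0xee (little-endian) → word 0xeea83b82
flags [0+:11] = (word>>0) & 0x7ff = 898
seq [11+:5] = (word>>11) & 0x1f = 7  ←
ver [16+:16] = (word>>16) & 0xffff = 61096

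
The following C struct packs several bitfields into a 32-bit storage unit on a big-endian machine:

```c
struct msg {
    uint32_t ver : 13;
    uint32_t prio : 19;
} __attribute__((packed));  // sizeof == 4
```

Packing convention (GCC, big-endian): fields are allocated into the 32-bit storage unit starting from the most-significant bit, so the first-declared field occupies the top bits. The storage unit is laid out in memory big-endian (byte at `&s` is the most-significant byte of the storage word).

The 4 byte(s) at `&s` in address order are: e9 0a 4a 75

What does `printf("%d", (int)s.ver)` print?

7457

[0]=0xe9 [1]=0x0a [2]=0x4a [3]=0x75 (big-endian) → word 0xe90a4a75
ver:13 @ bit 19 → (0xe90a4a75>>19)&0x1fff = 0x1d21  ←
prio:19 @ bit 0 → (0xe90a4a75>>0)&0x7ffff = 0x24a75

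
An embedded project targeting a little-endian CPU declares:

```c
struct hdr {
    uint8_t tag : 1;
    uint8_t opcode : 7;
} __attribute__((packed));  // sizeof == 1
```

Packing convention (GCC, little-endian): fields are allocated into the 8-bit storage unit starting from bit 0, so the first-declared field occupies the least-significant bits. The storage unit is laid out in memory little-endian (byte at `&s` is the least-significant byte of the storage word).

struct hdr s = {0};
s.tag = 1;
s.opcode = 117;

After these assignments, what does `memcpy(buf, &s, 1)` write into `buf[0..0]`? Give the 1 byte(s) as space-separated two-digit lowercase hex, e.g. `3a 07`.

tag:1 = 1 → 0x1 << 0 → word 0x01
opcode:7 = 117 → 0x75 << 1 → word 0xeb
word = 0xeb → little-endian bytes:
  [0]=0xeb

eb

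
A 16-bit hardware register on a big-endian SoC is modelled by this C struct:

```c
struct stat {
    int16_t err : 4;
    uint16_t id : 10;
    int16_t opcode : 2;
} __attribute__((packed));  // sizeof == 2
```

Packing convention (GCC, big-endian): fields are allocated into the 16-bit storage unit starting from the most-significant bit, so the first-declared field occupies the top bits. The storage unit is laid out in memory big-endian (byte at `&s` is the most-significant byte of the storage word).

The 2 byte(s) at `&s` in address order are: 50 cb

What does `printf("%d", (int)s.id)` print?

[0]=0x50 [1]=0xcb (big-endian) → word 0x50cb
err [12+:4] = (word>>12) & 0xf = 5
id [2+:10] = (word>>2) & 0x3ff = 50  ←
opcode [0+:2] = (word>>0) & 0x3 = 3

50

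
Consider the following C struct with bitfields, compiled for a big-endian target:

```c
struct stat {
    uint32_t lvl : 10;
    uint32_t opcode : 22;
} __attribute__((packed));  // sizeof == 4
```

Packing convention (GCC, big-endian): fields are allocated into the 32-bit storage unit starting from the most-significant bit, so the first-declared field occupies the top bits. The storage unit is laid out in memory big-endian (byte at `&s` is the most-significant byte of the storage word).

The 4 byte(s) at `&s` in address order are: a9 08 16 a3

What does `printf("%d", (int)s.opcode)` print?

[0]=0xa9 [1]=0x08 [2]=0x16 [3]=0xa3 (big-endian) → word 0xa90816a3
lvl:10 @ bit 22 → (0xa90816a3>>22)&0x3ff = 0x2a4
opcode:22 @ bit 0 → (0xa90816a3>>0)&0x3fffff = 0x816a3  ←

530083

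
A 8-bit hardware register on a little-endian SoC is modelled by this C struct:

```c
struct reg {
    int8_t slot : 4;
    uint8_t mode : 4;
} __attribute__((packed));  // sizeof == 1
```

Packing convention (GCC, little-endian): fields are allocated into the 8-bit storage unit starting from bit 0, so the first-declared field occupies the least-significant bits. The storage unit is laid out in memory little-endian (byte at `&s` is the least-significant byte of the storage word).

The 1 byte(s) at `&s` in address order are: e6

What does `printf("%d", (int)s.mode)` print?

[0]=0xe6 (little-endian) → word 0xe6
slot [0+:4] = (word>>0) & 0xf = 6
mode [4+:4] = (word>>4) & 0xf = 14  ←

14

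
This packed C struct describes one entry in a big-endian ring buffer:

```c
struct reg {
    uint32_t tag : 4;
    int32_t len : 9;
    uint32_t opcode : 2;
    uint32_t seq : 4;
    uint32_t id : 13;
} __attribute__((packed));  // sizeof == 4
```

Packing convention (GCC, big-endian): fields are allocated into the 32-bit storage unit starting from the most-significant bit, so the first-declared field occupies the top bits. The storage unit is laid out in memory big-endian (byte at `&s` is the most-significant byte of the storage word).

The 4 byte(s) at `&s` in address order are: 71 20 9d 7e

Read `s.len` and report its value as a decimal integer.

36

[0]=0x71 [1]=0x20 [2]=0x9d [3]=0x7e (big-endian) → word 0x71209d7e
tag [28+:4] = (word>>28) & 0xf = 7
len [19+:9] = (word>>19) & 0x1ff = 36  ←
opcode [17+:2] = (word>>17) & 0x3 = 0
seq [13+:4] = (word>>13) & 0xf = 4
id [0+:13] = (word>>0) & 0x1fff = 7550
len signed 9b, MSB=0: value = 36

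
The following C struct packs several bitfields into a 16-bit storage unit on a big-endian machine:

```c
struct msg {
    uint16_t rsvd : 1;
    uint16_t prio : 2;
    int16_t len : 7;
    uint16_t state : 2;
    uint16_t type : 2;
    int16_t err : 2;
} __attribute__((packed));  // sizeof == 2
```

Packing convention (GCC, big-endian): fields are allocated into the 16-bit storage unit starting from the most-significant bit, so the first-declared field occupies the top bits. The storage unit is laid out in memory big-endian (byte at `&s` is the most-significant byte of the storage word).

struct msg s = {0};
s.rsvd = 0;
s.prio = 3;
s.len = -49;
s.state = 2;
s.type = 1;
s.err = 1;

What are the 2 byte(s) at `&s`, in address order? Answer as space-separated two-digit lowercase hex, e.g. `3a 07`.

[15+:1] rsvd=0 & 0x1 = 0x0; word=0x0000
[13+:2] prio=3 & 0x3 = 0x3; word=0x6000
[6+:7] len=-49 & 0x7f = 0x4f; word=0x73c0
[4+:2] state=2 & 0x3 = 0x2; word=0x73e0
[2+:2] type=1 & 0x3 = 0x1; word=0x73e4
[0+:2] err=1 & 0x3 = 0x1; word=0x73e5
word = 0x73e5 → big-endian bytes:
  [0]=0x73  [1]=0xe5

73 e5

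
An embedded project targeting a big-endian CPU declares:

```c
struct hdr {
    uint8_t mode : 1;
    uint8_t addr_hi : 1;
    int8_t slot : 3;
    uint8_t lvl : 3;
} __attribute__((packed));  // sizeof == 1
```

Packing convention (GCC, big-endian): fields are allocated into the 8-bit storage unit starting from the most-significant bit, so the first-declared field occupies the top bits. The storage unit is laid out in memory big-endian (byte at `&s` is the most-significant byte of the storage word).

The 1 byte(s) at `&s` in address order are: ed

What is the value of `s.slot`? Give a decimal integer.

[0]=0xed (big-endian) → word 0xed
mode:1 @ bit 7 → (0xed>>7)&0x1 = 0x1
addr_hi:1 @ bit 6 → (0xed>>6)&0x1 = 0x1
slot:3 @ bit 3 → (0xed>>3)&0x7 = 0x5  ←
lvl:3 @ bit 0 → (0xed>>0)&0x7 = 0x5
slot signed 3b, MSB=1: 5 - 8 = -3

-3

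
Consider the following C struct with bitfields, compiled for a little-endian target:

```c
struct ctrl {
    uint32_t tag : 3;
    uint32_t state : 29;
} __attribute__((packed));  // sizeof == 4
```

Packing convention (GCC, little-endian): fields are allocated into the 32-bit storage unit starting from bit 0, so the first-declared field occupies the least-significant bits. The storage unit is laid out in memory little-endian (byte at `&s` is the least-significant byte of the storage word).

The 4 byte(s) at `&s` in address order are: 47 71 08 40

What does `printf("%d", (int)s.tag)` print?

7

[0]=0x47 [1]=0x71 [2]=0x08 [3]=0x40 (little-endian) → word 0x40087147
tag:3 @ bit 0 → (0x40087147>>0)&0x7 = 0x7  ←
state:29 @ bit 3 → (0x40087147>>3)&0x1fffffff = 0x8010e28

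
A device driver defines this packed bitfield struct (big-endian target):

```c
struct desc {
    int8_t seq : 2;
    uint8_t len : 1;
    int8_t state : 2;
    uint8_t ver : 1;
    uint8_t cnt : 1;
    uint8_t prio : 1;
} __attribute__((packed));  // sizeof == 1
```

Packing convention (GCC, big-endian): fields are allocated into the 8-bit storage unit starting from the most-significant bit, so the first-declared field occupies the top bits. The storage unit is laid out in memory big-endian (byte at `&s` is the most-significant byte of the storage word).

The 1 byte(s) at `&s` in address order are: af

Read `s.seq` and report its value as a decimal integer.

-2

[0]=0xaf (big-endian) → word 0xaf
seq:2 @ bit 6 → (0xaf>>6)&0x3 = 0x2  ←
len:1 @ bit 5 → (0xaf>>5)&0x1 = 0x1
state:2 @ bit 3 → (0xaf>>3)&0x3 = 0x1
ver:1 @ bit 2 → (0xaf>>2)&0x1 = 0x1
cnt:1 @ bit 1 → (0xaf>>1)&0x1 = 0x1
prio:1 @ bit 0 → (0xaf>>0)&0x1 = 0x1
seq signed 2b, MSB=1: 2 - 4 = -2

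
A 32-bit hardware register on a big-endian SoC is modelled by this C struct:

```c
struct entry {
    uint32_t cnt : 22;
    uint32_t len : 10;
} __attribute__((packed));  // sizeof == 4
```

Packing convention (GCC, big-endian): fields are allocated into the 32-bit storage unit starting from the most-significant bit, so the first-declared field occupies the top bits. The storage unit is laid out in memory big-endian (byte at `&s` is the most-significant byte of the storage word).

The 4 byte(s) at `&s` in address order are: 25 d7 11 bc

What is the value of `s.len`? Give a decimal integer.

[0]=0x25 [1]=0xd7 [2]=0x11 [3]=0xbc (big-endian) → word 0x25d711bc
cnt:22 @ bit 10 → (0x25d711bc>>10)&0x3fffff = 0x975c4
len:10 @ bit 0 → (0x25d711bc>>0)&0x3ff = 0x1bc  ←

444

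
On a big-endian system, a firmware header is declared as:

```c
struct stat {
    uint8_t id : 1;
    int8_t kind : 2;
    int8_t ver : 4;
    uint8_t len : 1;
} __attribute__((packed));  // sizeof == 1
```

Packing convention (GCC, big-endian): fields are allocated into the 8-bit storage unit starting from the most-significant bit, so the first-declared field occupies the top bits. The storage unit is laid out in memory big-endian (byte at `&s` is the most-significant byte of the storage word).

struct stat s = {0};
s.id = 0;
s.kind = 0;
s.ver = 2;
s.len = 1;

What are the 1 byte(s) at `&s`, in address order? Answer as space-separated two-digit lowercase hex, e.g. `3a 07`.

id (1b) val=0 bits=0x0 at bit 7: 0x00
kind (2b) val=0 bits=0x0 at bit 5: 0x00
ver (4b) val=2 bits=0x2 at bit 1: 0x04
len (1b) val=1 bits=0x1 at bit 0: 0x05
word = 0x05 → big-endian bytes:
  [0]=0x05

05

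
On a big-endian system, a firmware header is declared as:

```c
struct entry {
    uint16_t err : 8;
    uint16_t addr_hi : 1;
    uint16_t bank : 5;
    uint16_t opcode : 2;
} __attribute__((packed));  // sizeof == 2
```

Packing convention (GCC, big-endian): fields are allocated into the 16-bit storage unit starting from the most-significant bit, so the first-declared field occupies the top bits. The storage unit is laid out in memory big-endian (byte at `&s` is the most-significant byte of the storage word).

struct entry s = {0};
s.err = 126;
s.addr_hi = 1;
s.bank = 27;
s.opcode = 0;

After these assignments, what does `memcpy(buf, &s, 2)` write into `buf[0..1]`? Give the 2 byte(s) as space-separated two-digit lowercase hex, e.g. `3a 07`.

err:8 = 126 → 0x7e << 8 → word 0x7e00
addr_hi:1 = 1 → 0x1 << 7 → word 0x7e80
bank:5 = 27 → 0x1b << 2 → word 0x7eec
opcode:2 = 0 → 0x0 << 0 → word 0x7eec
word = 0x7eec → big-endian bytes:
  [0]=0x7e  [1]=0xec

7e ec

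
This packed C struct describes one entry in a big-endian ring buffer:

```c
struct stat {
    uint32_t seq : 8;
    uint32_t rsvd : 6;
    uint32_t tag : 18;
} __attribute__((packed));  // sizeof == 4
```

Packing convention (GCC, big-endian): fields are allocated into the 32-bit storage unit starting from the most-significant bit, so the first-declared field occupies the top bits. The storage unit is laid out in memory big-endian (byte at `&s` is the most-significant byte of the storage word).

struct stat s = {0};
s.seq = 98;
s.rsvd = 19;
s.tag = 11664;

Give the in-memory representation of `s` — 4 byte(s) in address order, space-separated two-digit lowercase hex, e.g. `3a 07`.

62 4c 2d 90

seq:8 = 98 → 0x62 << 24 → word 0x62000000
rsvd:6 = 19 → 0x13 << 18 → word 0x624c0000
tag:18 = 11664 → 0x2d90 << 0 → word 0x624c2d90
word = 0x624c2d90 → big-endian bytes:
  [0]=0x62  [1]=0x4c  [2]=0x2d  [3]=0x90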